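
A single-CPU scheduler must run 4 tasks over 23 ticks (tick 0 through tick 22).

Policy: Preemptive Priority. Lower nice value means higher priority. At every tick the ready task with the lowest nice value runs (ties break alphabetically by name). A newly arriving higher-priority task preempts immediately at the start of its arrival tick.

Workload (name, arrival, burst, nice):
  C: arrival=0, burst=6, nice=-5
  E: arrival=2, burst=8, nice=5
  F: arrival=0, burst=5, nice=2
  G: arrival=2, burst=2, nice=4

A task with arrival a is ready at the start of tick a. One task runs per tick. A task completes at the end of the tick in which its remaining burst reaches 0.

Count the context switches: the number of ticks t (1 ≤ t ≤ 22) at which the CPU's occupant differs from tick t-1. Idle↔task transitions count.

t=0: ready={C,F} → run C
t=1: ready={C,F} → run C
t=2: ready={C,E,F,G} → run C
t=3: ready={C,E,F,G} → run C
t=4: ready={C,E,F,G} → run C
t=5: ready={C,E,F,G} → run C
t=6: ready={E,F,G} → run F
t=7: ready={E,F,G} → run F
t=8: ready={E,F,G} → run F
t=9: ready={E,F,G} → run F
t=10: ready={E,F,G} → run F
t=11: ready={E,G} → run G
t=12: ready={E,G} → run G
t=13: ready={E} → run E
t=14: ready={E} → run E
t=15: ready={E} → run E
t=16: ready={E} → run E
t=17: ready={E} → run E
t=18: ready={E} → run E
t=19: ready={E} → run E
t=20: ready={E} → run E
t=21: (idle)
t=22: (idle)

context switches = 4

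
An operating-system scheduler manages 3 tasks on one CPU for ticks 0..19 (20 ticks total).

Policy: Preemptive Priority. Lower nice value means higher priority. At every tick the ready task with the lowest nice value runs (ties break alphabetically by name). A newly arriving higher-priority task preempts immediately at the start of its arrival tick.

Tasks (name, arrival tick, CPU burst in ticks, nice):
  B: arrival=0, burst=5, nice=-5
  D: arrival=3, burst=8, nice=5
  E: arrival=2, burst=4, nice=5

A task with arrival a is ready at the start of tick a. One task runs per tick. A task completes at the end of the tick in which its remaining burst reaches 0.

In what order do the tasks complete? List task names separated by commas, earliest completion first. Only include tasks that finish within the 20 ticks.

completion order = B, D, E

t=0: ready={B} → run B
t=1: ready={B} → run B
t=2: ready={B,E} → run B
t=3: ready={B,D,E} → run B
t=4: ready={B,D,E} → run B
t=5: ready={D,E} → run D
t=6: ready={D,E} → run D
t=7: ready={D,E} → run D
t=8: ready={D,E} → run D
t=9: ready={D,E} → run D
t=10: ready={D,E} → run D
t=11: ready={D,E} → run D
t=12: ready={D,E} → run D
t=13: ready={E} → run E
t=14: ready={E} → run E
t=15: ready={E} → run E
t=16: ready={E} → run E
t=17: (idle)
t=18: (idle)
t=19: (idle)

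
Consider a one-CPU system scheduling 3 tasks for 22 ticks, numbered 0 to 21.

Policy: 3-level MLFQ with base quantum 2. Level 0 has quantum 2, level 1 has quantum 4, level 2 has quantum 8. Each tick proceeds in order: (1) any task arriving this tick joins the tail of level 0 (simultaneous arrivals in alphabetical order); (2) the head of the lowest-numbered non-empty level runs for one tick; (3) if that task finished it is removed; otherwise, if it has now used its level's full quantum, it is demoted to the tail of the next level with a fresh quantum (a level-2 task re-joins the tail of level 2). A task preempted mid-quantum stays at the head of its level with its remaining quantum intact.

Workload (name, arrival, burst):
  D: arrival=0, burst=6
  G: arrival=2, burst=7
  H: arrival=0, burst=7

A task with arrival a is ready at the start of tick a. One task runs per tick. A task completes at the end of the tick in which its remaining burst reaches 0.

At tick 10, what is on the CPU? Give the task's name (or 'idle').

t=0: L0/L1/L2 = DH/-/- → run D
t=1: L0/L1/L2 = DH/-/- → run D
t=2: L0/L1/L2 = HG/D/- → run H
t=3: L0/L1/L2 = HG/D/- → run H
t=4: L0/L1/L2 = G/DH/- → run G
t=5: L0/L1/L2 = G/DH/- → run G
t=6: L0/L1/L2 = -/DHG/- → run D
t=7: L0/L1/L2 = -/DHG/- → run D
t=8: L0/L1/L2 = -/DHG/- → run D
t=9: L0/L1/L2 = -/DHG/- → run D
t=10: L0/L1/L2 = -/HG/- → run H
t=11: L0/L1/L2 = -/HG/- → run H
t=12: L0/L1/L2 = -/HG/- → run H
t=13: L0/L1/L2 = -/HG/- → run H
t=14: L0/L1/L2 = -/G/H → run G
t=15: L0/L1/L2 = -/G/H → run G
t=16: L0/L1/L2 = -/G/H → run G
t=17: L0/L1/L2 = -/G/H → run G
t=18: L0/L1/L2 = -/-/HG → run H
t=19: L0/L1/L2 = -/-/G → run G
t=20: (idle)
t=21: (idle)

running at tick 10 = H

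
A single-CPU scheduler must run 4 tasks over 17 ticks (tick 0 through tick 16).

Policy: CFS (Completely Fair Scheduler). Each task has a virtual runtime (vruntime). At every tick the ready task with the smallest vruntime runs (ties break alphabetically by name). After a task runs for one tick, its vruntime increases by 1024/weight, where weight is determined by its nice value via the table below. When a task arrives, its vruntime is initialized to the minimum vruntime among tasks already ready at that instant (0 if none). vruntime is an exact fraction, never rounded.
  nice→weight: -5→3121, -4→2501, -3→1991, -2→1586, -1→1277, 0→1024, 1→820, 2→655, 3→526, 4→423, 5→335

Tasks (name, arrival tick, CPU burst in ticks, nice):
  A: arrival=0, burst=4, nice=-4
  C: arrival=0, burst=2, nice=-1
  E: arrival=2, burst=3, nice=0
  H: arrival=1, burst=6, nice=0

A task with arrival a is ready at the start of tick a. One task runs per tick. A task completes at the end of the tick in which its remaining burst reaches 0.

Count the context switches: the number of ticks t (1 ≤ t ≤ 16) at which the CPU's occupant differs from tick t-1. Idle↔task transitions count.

context switches = 12

t=0: vr[A=0 C=0] → run A
t=1: vr[A=1024/2501 C=0 H=0] → run C
t=2: vr[A=1024/2501 C=1024/1277 E=0 H=0] → run E
t=3: vr[A=1024/2501 C=1024/1277 E=1 H=0] → run H
t=4: vr[A=1024/2501 C=1024/1277 E=1 H=1] → run A
t=5: vr[A=2048/2501 C=1024/1277 E=1 H=1] → run C
t=6: vr[A=2048/2501 E=1 H=1] → run A
t=7: vr[A=3072/2501 E=1 H=1] → run E
t=8: vr[A=3072/2501 E=2 H=1] → run H
t=9: vr[A=3072/2501 E=2 H=2] → run A
t=10: vr[E=2 H=2] → run E
t=11: vr[H=2] → run H
t=12: vr[H=3] → run H
t=13: vr[H=4] → run H
t=14: vr[H=5] → run H
t=15: (idle)
t=16: (idle)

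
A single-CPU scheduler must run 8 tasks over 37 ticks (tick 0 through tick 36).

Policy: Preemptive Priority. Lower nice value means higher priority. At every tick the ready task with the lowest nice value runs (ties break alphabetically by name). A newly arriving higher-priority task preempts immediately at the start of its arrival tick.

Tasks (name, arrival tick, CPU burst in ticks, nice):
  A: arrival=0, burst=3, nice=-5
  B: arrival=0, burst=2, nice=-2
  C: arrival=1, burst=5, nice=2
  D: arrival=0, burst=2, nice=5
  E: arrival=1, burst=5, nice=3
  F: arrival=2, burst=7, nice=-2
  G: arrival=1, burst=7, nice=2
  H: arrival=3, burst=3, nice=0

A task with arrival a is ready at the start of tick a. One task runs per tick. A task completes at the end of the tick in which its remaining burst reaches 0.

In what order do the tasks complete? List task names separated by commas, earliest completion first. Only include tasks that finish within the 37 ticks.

t=0: ready={A,B,D} → run A
t=1: ready={A,B,C,D,E,G} → run A
t=2: ready={A,B,C,D,E,F,G} → run A
t=3: ready={B,C,D,E,F,G,H} → run B
t=4: ready={B,C,D,E,F,G,H} → run B
t=5: ready={C,D,E,F,G,H} → run F
t=6: ready={C,D,E,F,G,H} → run F
t=7: ready={C,D,E,F,G,H} → run F
t=8: ready={C,D,E,F,G,H} → run F
t=9: ready={C,D,E,F,G,H} → run F
t=10: ready={C,D,E,F,G,H} → run F
t=11: ready={C,D,E,F,G,H} → run F
t=12: ready={C,D,E,G,H} → run H
t=13: ready={C,D,E,G,H} → run H
t=14: ready={C,D,E,G,H} → run H
t=15: ready={C,D,E,G} → run C
t=16: ready={C,D,E,G} → run C
t=17: ready={C,D,E,G} → run C
t=18: ready={C,D,E,G} → run C
t=19: ready={C,D,E,G} → run C
t=20: ready={D,E,G} → run G
t=21: ready={D,E,G} → run G
t=22: ready={D,E,G} → run G
t=23: ready={D,E,G} → run G
t=24: ready={D,E,G} → run G
t=25: ready={D,E,G} → run G
t=26: ready={D,E,G} → run G
t=27: ready={D,E} → run E
t=28: ready={D,E} → run E
t=29: ready={D,E} → run E
t=30: ready={D,E} → run E
t=31: ready={D,E} → run E
t=32: ready={D} → run D
t=33: ready={D} → run D
t=34: (idle)
t=35: (idle)
t=36: (idle)

completion order = A, B, F, H, C, G, E, D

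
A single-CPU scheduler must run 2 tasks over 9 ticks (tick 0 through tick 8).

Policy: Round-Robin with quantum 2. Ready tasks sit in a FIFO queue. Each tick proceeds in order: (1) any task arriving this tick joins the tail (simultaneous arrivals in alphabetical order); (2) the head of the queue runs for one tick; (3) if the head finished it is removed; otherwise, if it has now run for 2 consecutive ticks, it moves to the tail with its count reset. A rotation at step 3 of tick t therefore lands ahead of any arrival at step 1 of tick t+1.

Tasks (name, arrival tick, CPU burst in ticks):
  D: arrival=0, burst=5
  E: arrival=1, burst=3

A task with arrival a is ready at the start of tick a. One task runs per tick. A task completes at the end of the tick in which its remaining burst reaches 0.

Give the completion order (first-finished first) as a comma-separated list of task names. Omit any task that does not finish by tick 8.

t=0: queue=[D] q_used=0 → run D
t=1: queue=[D,E] q_used=1 → run D
t=2: queue=[E,D] q_used=0 → run E
t=3: queue=[E,D] q_used=1 → run E
t=4: queue=[D,E] q_used=0 → run D
t=5: queue=[D,E] q_used=1 → run D
t=6: queue=[E,D] q_used=0 → run E
t=7: queue=[D] q_used=0 → run D
t=8: (idle)

completion order = E, D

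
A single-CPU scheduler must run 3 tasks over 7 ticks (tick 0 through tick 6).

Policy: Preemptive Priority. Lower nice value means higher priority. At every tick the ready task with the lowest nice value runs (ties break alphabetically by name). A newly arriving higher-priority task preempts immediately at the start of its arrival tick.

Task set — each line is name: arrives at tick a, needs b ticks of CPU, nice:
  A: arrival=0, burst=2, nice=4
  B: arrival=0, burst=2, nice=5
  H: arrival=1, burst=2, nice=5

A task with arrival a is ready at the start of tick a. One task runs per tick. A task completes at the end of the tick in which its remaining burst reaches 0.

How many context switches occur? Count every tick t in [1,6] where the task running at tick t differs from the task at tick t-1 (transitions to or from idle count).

context switches = 3

t=0: ready={A,B} → run A
t=1: ready={A,B,H} → run A
t=2: ready={B,H} → run B
t=3: ready={B,H} → run B
t=4: ready={H} → run H
t=5: ready={H} → run H
t=6: (idle)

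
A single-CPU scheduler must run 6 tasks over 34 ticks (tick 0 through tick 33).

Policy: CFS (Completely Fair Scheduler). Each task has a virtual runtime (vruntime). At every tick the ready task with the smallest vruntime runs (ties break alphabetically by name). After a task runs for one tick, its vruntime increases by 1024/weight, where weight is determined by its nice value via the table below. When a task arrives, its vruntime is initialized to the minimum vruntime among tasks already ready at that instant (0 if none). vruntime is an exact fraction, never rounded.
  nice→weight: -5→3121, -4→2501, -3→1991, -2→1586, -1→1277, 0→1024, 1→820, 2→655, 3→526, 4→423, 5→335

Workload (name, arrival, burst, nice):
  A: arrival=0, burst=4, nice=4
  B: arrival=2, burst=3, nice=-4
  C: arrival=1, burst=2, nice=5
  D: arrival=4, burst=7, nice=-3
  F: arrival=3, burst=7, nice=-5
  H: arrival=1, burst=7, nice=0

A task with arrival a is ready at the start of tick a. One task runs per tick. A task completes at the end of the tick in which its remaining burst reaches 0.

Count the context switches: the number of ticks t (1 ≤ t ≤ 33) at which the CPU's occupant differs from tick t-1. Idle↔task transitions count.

context switches = 27

t=0: vr[A=0] → run A
t=1: vr[A=1024/423 C=1024/423 H=1024/423] → run A
t=2: vr[A=2048/423 B=1024/423 C=1024/423 H=1024/423] → run B
t=3: vr[A=2048/423 B=2994176/1057923 C=1024/423 F=1024/423 H=1024/423] → run C
t=4: vr[A=2048/423 B=2994176/1057923 C=776192/141705 D=1024/423 F=1024/423 H=1024/423] → run D
t=5: vr[A=2048/423 B=2994176/1057923 C=776192/141705 D=2471936/842193 F=1024/423 H=1024/423] → run F
t=6: vr[A=2048/423 B=2994176/1057923 C=776192/141705 D=2471936/842193 F=3629056/1320183 H=1024/423] → run H
t=7: vr[A=2048/423 B=2994176/1057923 C=776192/141705 D=2471936/842193 F=3629056/1320183 H=1447/423] → run F
t=8: vr[A=2048/423 B=2994176/1057923 C=776192/141705 D=2471936/842193 F=4062208/1320183 H=1447/423] → run B
t=9: vr[A=2048/423 B=3427328/1057923 C=776192/141705 D=2471936/842193 F=4062208/1320183 H=1447/423] → run D
t=10: vr[A=2048/423 B=3427328/1057923 C=776192/141705 D=2905088/842193 F=4062208/1320183 H=1447/423] → run F
t=11: vr[A=2048/423 B=3427328/1057923 C=776192/141705 D=2905088/842193 F=4495360/1320183 H=1447/423] → run B
t=12: vr[A=2048/423 C=776192/141705 D=2905088/842193 F=4495360/1320183 H=1447/423] → run F
t=13: vr[A=2048/423 C=776192/141705 D=2905088/842193 F=4928512/1320183 H=1447/423] → run H
t=14: vr[A=2048/423 C=776192/141705 D=2905088/842193 F=4928512/1320183 H=1870/423] → run D
t=15: vr[A=2048/423 C=776192/141705 D=3338240/842193 F=4928512/1320183 H=1870/423] → run F
t=16: vr[A=2048/423 C=776192/141705 D=3338240/842193 F=5361664/1320183 H=1870/423] → run D
t=17: vr[A=2048/423 C=776192/141705 D=3771392/842193 F=5361664/1320183 H=1870/423] → run F
t=18: vr[A=2048/423 C=776192/141705 D=3771392/842193 F=5794816/1320183 H=1870/423] → run F
t=19: vr[A=2048/423 C=776192/141705 D=3771392/842193 H=1870/423] → run H
t=20: vr[A=2048/423 C=776192/141705 D=3771392/842193 H=2293/423] → run D
t=21: vr[A=2048/423 C=776192/141705 D=4204544/842193 H=2293/423] → run A
t=22: vr[A=1024/141 C=776192/141705 D=4204544/842193 H=2293/423] → run D
t=23: vr[A=1024/141 C=776192/141705 D=4637696/842193 H=2293/423] → run H
t=24: vr[A=1024/141 C=776192/141705 D=4637696/842193 H=2716/423] → run C
t=25: vr[A=1024/141 D=4637696/842193 H=2716/423] → run D
t=26: vr[A=1024/141 H=2716/423] → run H
t=27: vr[A=1024/141 H=3139/423] → run A
t=28: vr[H=3139/423] → run H
t=29: vr[H=3562/423] → run H
t=30: (idle)
t=31: (idle)
t=32: (idle)
t=33: (idle)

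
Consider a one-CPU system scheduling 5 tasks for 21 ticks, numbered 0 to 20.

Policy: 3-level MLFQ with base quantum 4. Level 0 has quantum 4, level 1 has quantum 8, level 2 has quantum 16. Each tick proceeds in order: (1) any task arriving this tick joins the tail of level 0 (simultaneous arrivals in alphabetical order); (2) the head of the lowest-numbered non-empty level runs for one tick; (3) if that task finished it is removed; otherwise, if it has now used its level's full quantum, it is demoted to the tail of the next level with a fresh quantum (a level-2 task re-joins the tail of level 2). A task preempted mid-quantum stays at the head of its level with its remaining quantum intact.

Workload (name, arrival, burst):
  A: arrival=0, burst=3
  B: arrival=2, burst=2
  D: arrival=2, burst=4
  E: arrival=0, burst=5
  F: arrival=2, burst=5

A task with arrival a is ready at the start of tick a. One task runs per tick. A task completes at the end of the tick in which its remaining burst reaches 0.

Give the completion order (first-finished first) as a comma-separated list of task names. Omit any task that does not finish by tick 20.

completion order = A, B, D, E, F

t=0: L0/L1/L2 = AE/-/- → run A
t=1: L0/L1/L2 = AE/-/- → run A
t=2: L0/L1/L2 = AEBDF/-/- → run A
t=3: L0/L1/L2 = EBDF/-/- → run E
t=4: L0/L1/L2 = EBDF/-/- → run E
t=5: L0/L1/L2 = EBDF/-/- → run E
t=6: L0/L1/L2 = EBDF/-/- → run E
t=7: L0/L1/L2 = BDF/E/- → run B
t=8: L0/L1/L2 = BDF/E/- → run B
t=9: L0/L1/L2 = DF/E/- → run D
t=10: L0/L1/L2 = DF/E/- → run D
t=11: L0/L1/L2 = DF/E/- → run D
t=12: L0/L1/L2 = DF/E/- → run D
t=13: L0/L1/L2 = F/E/- → run F
t=14: L0/L1/L2 = F/E/- → run F
t=15: L0/L1/L2 = F/E/- → run F
t=16: L0/L1/L2 = F/E/- → run F
t=17: L0/L1/L2 = -/EF/- → run E
t=18: L0/L1/L2 = -/F/- → run F
t=19: (idle)
t=20: (idle)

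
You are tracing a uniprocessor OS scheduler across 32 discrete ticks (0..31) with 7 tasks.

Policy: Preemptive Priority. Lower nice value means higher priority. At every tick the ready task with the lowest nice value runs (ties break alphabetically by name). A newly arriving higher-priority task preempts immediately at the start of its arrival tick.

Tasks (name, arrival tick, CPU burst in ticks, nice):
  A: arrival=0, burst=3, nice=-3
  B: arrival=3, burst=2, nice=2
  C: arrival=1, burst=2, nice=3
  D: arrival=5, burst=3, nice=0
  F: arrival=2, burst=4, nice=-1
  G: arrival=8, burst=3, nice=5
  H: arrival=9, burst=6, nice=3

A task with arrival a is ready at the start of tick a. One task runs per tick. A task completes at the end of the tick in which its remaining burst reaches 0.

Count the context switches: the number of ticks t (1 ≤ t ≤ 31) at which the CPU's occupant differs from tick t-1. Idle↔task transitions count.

context switches = 7

t=0: ready={A} → run A
t=1: ready={A,C} → run A
t=2: ready={A,C,F} → run A
t=3: ready={B,C,F} → run F
t=4: ready={B,C,F} → run F
t=5: ready={B,C,D,F} → run F
t=6: ready={B,C,D,F} → run F
t=7: ready={B,C,D} → run D
t=8: ready={B,C,D,G} → run D
t=9: ready={B,C,D,G,H} → run D
t=10: ready={B,C,G,H} → run B
t=11: ready={B,C,G,H} → run B
t=12: ready={C,G,H} → run C
t=13: ready={C,G,H} → run C
t=14: ready={G,H} → run H
t=15: ready={G,H} → run H
t=16: ready={G,H} → run H
t=17: ready={G,H} → run H
t=18: ready={G,H} → run H
t=19: ready={G,H} → run H
t=20: ready={G} → run G
t=21: ready={G} → run G
t=22: ready={G} → run G
t=23: (idle)
t=24: (idle)
t=25: (idle)
t=26: (idle)
t=27: (idle)
t=28: (idle)
t=29: (idle)
t=30: (idle)
t=31: (idle)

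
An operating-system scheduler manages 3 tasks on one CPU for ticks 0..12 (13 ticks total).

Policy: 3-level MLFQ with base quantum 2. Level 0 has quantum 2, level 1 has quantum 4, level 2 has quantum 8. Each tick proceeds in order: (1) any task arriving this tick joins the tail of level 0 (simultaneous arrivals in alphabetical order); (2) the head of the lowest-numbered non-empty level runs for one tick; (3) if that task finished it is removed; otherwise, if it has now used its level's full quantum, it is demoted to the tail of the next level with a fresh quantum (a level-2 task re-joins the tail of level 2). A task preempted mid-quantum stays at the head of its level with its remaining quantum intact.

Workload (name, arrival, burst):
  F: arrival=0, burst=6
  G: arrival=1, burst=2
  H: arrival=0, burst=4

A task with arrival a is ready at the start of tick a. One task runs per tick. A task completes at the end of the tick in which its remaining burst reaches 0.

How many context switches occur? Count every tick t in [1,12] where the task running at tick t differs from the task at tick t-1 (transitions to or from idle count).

t=0: L0/L1/L2 = FH/-/- → run F
t=1: L0/L1/L2 = FHG/-/- → run F
t=2: L0/L1/L2 = HG/F/- → run H
t=3: L0/L1/L2 = HG/F/- → run H
t=4: L0/L1/L2 = G/FH/- → run G
t=5: L0/L1/L2 = G/FH/- → run G
t=6: L0/L1/L2 = -/FH/- → run F
t=7: L0/L1/L2 = -/FH/- → run F
t=8: L0/L1/L2 = -/FH/- → run F
t=9: L0/L1/L2 = -/FH/- → run F
t=10: L0/L1/L2 = -/H/- → run H
t=11: L0/L1/L2 = -/H/- → run H
t=12: (idle)

context switches = 5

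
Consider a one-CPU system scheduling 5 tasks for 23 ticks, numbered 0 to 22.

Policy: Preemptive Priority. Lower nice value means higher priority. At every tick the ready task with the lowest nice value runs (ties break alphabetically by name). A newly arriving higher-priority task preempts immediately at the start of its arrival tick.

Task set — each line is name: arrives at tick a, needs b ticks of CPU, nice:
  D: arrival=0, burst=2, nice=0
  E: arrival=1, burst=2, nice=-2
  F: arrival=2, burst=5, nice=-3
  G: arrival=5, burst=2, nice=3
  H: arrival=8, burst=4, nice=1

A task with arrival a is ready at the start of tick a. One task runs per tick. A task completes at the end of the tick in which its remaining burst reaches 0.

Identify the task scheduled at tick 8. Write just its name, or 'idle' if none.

running at tick 8 = D

t=0: ready={D} → run D
t=1: ready={D,E} → run E
t=2: ready={D,E,F} → run F
t=3: ready={D,E,F} → run F
t=4: ready={D,E,F} → run F
t=5: ready={D,E,F,G} → run F
t=6: ready={D,E,F,G} → run F
t=7: ready={D,E,G} → run E
t=8: ready={D,G,H} → run D
t=9: ready={G,H} → run H
t=10: ready={G,H} → run H
t=11: ready={G,H} → run H
t=12: ready={G,H} → run H
t=13: ready={G} → run G
t=14: ready={G} → run G
t=15: (idle)
t=16: (idle)
t=17: (idle)
t=18: (idle)
t=19: (idle)
t=20: (idle)
t=21: (idle)
t=22: (idle)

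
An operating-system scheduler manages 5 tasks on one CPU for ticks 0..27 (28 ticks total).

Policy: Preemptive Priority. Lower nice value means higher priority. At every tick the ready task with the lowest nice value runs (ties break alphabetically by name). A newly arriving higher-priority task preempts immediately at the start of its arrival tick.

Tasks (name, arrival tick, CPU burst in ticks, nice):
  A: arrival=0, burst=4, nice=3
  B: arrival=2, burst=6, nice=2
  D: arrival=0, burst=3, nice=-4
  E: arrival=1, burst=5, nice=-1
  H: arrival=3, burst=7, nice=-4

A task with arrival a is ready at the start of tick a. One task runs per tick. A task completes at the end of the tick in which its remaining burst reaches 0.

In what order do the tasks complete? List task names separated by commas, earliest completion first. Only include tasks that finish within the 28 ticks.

t=0: ready={A,D} → run D
t=1: ready={A,D,E} → run D
t=2: ready={A,B,D,E} → run D
t=3: ready={A,B,E,H} → run H
t=4: ready={A,B,E,H} → run H
t=5: ready={A,B,E,H} → run H
t=6: ready={A,B,E,H} → run H
t=7: ready={A,B,E,H} → run H
t=8: ready={A,B,E,H} → run H
t=9: ready={A,B,E,H} → run H
t=10: ready={A,B,E} → run E
t=11: ready={A,B,E} → run E
t=12: ready={A,B,E} → run E
t=13: ready={A,B,E} → run E
t=14: ready={A,B,E} → run E
t=15: ready={A,B} → run B
t=16: ready={A,B} → run B
t=17: ready={A,B} → run B
t=18: ready={A,B} → run B
t=19: ready={A,B} → run B
t=20: ready={A,B} → run B
t=21: ready={A} → run A
t=22: ready={A} → run A
t=23: ready={A} → run A
t=24: ready={A} → run A
t=25: (idle)
t=26: (idle)
t=27: (idle)

completion order = D, H, E, B, A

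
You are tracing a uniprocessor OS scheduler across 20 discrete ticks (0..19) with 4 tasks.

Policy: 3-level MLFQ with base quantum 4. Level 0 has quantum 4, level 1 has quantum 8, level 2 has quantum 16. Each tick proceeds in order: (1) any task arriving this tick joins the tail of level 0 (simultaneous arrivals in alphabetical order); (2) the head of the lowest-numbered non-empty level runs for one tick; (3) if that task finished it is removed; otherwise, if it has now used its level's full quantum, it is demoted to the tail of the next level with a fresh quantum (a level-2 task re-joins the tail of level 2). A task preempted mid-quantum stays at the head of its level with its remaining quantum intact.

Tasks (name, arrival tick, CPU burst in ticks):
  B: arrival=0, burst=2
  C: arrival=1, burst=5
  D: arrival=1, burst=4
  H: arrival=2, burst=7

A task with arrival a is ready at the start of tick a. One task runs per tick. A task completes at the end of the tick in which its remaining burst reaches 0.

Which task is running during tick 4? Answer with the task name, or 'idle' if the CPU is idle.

t=0: L0/L1/L2 = B/-/- → run B
t=1: L0/L1/L2 = BCD/-/- → run B
t=2: L0/L1/L2 = CDH/-/- → run C
t=3: L0/L1/L2 = CDH/-/- → run C
t=4: L0/L1/L2 = CDH/-/- → run C
t=5: L0/L1/L2 = CDH/-/- → run C
t=6: L0/L1/L2 = DH/C/- → run D
t=7: L0/L1/L2 = DH/C/- → run D
t=8: L0/L1/L2 = DH/C/- → run D
t=9: L0/L1/L2 = DH/C/- → run D
t=10: L0/L1/L2 = H/C/- → run H
t=11: L0/L1/L2 = H/C/- → run H
t=12: L0/L1/L2 = H/C/- → run H
t=13: L0/L1/L2 = H/C/- → run H
t=14: L0/L1/L2 = -/CH/- → run C
t=15: L0/L1/L2 = -/H/- → run H
t=16: L0/L1/L2 = -/H/- → run H
t=17: L0/L1/L2 = -/H/- → run H
t=18: (idle)
t=19: (idle)

running at tick 4 = C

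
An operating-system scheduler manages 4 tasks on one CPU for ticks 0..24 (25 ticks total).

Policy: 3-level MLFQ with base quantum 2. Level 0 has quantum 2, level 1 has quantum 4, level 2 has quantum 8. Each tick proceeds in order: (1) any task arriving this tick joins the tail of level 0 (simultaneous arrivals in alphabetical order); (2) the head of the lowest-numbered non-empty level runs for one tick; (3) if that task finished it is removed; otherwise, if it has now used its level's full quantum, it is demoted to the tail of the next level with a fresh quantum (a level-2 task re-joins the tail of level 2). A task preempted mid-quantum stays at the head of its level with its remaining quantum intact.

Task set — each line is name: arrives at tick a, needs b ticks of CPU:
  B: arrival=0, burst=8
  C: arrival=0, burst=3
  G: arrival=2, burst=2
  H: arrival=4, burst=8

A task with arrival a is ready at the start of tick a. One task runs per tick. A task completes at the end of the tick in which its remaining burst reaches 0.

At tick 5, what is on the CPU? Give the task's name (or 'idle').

running at tick 5 = G

t=0: L0/L1/L2 = BC/-/- → run B
t=1: L0/L1/L2 = BC/-/- → run B
t=2: L0/L1/L2 = CG/B/- → run C
t=3: L0/L1/L2 = CG/B/- → run C
t=4: L0/L1/L2 = GH/BC/- → run G
t=5: L0/L1/L2 = GH/BC/- → run G
t=6: L0/L1/L2 = H/BC/- → run H
t=7: L0/L1/L2 = H/BC/- → run H
t=8: L0/L1/L2 = -/BCH/- → run B
t=9: L0/L1/L2 = -/BCH/- → run B
t=10: L0/L1/L2 = -/BCH/- → run B
t=11: L0/L1/L2 = -/BCH/- → run B
t=12: L0/L1/L2 = -/CH/B → run C
t=13: L0/L1/L2 = -/H/B → run H
t=14: L0/L1/L2 = -/H/B → run H
t=15: L0/L1/L2 = -/H/B → run H
t=16: L0/L1/L2 = -/H/B → run H
t=17: L0/L1/L2 = -/-/BH → run B
t=18: L0/L1/L2 = -/-/BH → run B
t=19: L0/L1/L2 = -/-/H → run H
t=20: L0/L1/L2 = -/-/H → run H
t=21: (idle)
t=22: (idle)
t=23: (idle)
t=24: (idle)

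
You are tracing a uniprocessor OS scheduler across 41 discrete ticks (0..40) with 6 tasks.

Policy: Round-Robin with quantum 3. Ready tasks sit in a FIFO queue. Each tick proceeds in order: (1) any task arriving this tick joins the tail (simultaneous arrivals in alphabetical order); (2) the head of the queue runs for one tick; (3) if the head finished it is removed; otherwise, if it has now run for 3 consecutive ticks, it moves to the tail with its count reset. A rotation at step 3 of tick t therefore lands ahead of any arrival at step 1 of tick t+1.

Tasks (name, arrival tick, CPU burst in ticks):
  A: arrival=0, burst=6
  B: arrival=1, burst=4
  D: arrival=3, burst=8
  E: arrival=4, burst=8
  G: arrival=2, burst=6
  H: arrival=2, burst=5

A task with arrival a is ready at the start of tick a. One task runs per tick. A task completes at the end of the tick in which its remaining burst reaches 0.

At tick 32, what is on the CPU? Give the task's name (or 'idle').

t=0: queue=[A] q_used=0 → run A
t=1: queue=[A,B] q_used=1 → run A
t=2: queue=[A,B,G,H] q_used=2 → run A
t=3: queue=[B,G,H,A,D] q_used=0 → run B
t=4: queue=[B,G,H,A,D,E] q_used=1 → run B
t=5: queue=[B,G,H,A,D,E] q_used=2 → run B
t=6: queue=[G,H,A,D,E,B] q_used=0 → run G
t=7: queue=[G,H,A,D,E,B] q_used=1 → run G
t=8: queue=[G,H,A,D,E,B] q_used=2 → run G
t=9: queue=[H,A,D,E,B,G] q_used=0 → run H
t=10: queue=[H,A,D,E,B,G] q_used=1 → run H
t=11: queue=[H,A,D,E,B,G] q_used=2 → run H
t=12: queue=[A,D,E,B,G,H] q_used=0 → run A
t=13: queue=[A,D,E,B,G,H] q_used=1 → run A
t=14: queue=[A,D,E,B,G,H] q_used=2 → run A
t=15: queue=[D,E,B,G,H] q_used=0 → run D
t=16: queue=[D,E,B,G,H] q_used=1 → run D
t=17: queue=[D,E,B,G,H] q_used=2 → run D
t=18: queue=[E,B,G,H,D] q_used=0 → run E
t=19: queue=[E,B,G,H,D] q_used=1 → run E
t=20: queue=[E,B,G,H,D] q_used=2 → run E
t=21: queue=[B,G,H,D,E] q_used=0 → run B
t=22: queue=[G,H,D,E] q_used=0 → run G
t=23: queue=[G,H,D,E] q_used=1 → run G
t=24: queue=[G,H,D,E] q_used=2 → run G
t=25: queue=[H,D,E] q_used=0 → run H
t=26: queue=[H,D,E] q_used=1 → run H
t=27: queue=[D,E] q_used=0 → run D
t=28: queue=[D,E] q_used=1 → run D
t=29: queue=[D,E] q_used=2 → run D
t=30: queue=[E,D] q_used=0 → run E
t=31: queue=[E,D] q_used=1 → run E
t=32: queue=[E,D] q_used=2 → run E
t=33: queue=[D,E] q_used=0 → run D
t=34: queue=[D,E] q_used=1 → run D
t=35: queue=[E] q_used=0 → run E
t=36: queue=[E] q_used=1 → run E
t=37: (idle)
t=38: (idle)
t=39: (idle)
t=40: (idle)

running at tick 32 = E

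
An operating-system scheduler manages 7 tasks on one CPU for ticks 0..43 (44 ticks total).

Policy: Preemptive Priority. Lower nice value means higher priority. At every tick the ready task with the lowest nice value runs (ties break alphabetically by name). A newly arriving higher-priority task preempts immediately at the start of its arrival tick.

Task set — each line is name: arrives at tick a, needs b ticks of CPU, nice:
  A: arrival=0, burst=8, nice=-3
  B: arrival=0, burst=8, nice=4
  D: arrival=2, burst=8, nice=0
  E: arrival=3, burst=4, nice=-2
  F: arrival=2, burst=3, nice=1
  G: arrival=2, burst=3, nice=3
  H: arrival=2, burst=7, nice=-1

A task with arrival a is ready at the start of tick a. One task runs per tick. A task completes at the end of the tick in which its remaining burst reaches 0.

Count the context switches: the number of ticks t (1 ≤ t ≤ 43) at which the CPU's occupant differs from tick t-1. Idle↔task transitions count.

t=0: ready={A,B} → run A
t=1: ready={A,B} → run A
t=2: ready={A,B,D,F,G,H} → run A
t=3: ready={A,B,D,E,F,G,H} → run A
t=4: ready={A,B,D,E,F,G,H} → run A
t=5: ready={A,B,D,E,F,G,H} → run A
t=6: ready={A,B,D,E,F,G,H} → run A
t=7: ready={A,B,D,E,F,G,H} → run A
t=8: ready={B,D,E,F,G,H} → run E
t=9: ready={B,D,E,F,G,H} → run E
t=10: ready={B,D,E,F,G,H} → run E
t=11: ready={B,D,E,F,G,H} → run E
t=12: ready={B,D,F,G,H} → run H
t=13: ready={B,D,F,G,H} → run H
t=14: ready={B,D,F,G,H} → run H
t=15: ready={B,D,F,G,H} → run H
t=16: ready={B,D,F,G,H} → run H
t=17: ready={B,D,F,G,H} → run H
t=18: ready={B,D,F,G,H} → run H
t=19: ready={B,D,F,G} → run D
t=20: ready={B,D,F,G} → run D
t=21: ready={B,D,F,G} → run D
t=22: ready={B,D,F,G} → run D
t=23: ready={B,D,F,G} → run D
t=24: ready={B,D,F,G} → run D
t=25: ready={B,D,F,G} → run D
t=26: ready={B,D,F,G} → run D
t=27: ready={B,F,G} → run F
t=28: ready={B,F,G} → run F
t=29: ready={B,F,G} → run F
t=30: ready={B,G} → run G
t=31: ready={B,G} → run G
t=32: ready={B,G} → run G
t=33: ready={B} → run B
t=34: ready={B} → run B
t=35: ready={B} → run B
t=36: ready={B} → run B
t=37: ready={B} → run B
t=38: ready={B} → run B
t=39: ready={B} → run B
t=40: ready={B} → run B
t=41: (idle)
t=42: (idle)
t=43: (idle)

context switches = 7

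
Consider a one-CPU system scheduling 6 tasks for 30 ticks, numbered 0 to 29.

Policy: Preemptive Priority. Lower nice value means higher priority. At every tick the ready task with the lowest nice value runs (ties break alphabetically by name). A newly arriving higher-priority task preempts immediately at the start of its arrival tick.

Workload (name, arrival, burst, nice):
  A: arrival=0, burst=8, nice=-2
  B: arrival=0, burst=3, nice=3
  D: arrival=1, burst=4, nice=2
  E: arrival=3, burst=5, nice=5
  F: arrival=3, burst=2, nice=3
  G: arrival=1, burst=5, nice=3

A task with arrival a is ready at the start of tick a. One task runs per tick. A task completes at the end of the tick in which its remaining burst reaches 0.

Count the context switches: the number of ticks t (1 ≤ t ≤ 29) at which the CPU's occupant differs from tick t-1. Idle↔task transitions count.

t=0: ready={A,B} → run A
t=1: ready={A,B,D,G} → run A
t=2: ready={A,B,D,G} → run A
t=3: ready={A,B,D,E,F,G} → run A
t=4: ready={A,B,D,E,F,G} → run A
t=5: ready={A,B,D,E,F,G} → run A
t=6: ready={A,B,D,E,F,G} → run A
t=7: ready={A,B,D,E,F,G} → run A
t=8: ready={B,D,E,F,G} → run D
t=9: ready={B,D,E,F,G} → run D
t=10: ready={B,D,E,F,G} → run D
t=11: ready={B,D,E,F,G} → run D
t=12: ready={B,E,F,G} → run B
t=13: ready={B,E,F,G} → run B
t=14: ready={B,E,F,G} → run B
t=15: ready={E,F,G} → run F
t=16: ready={E,F,G} → run F
t=17: ready={E,G} → run G
t=18: ready={E,G} → run G
t=19: ready={E,G} → run G
t=20: ready={E,G} → run G
t=21: ready={E,G} → run G
t=22: ready={E} → run E
t=23: ready={E} → run E
t=24: ready={E} → run E
t=25: ready={E} → run E
t=26: ready={E} → run E
t=27: (idle)
t=28: (idle)
t=29: (idle)

context switches = 6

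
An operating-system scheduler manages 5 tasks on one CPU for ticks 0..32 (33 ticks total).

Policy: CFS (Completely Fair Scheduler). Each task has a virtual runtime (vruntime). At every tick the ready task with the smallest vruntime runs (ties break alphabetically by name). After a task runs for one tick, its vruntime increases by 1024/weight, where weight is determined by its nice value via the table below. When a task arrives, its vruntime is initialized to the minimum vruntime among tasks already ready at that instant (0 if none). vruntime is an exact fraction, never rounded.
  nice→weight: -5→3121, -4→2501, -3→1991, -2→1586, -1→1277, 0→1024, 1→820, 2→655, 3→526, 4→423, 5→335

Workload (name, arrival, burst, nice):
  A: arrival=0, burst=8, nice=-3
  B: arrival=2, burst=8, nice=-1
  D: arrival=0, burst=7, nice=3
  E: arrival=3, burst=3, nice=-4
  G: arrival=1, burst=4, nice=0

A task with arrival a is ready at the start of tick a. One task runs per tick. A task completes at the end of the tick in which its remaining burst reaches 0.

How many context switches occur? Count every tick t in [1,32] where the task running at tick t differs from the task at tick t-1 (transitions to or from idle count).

t=0: vr[A=0 D=0] → run A
t=1: vr[A=1024/1991 D=0 G=0] → run D
t=2: vr[A=1024/1991 B=0 D=512/263 G=0] → run B
t=3: vr[A=1024/1991 B=1024/1277 D=512/263 E=0 G=0] → run E
t=4: vr[A=1024/1991 B=1024/1277 D=512/263 E=1024/2501 G=0] → run G
t=5: vr[A=1024/1991 B=1024/1277 D=512/263 E=1024/2501 G=1] → run E
t=6: vr[A=1024/1991 B=1024/1277 D=512/263 E=2048/2501 G=1] → run A
t=7: vr[A=2048/1991 B=1024/1277 D=512/263 E=2048/2501 G=1] → run B
t=8: vr[A=2048/1991 B=2048/1277 D=512/263 E=2048/2501 G=1] → run E
t=9: vr[A=2048/1991 B=2048/1277 D=512/263 G=1] → run G
t=10: vr[A=2048/1991 B=2048/1277 D=512/263 G=2] → run A
t=11: vr[A=3072/1991 B=2048/1277 D=512/263 G=2] → run A
t=12: vr[A=4096/1991 B=2048/1277 D=512/263 G=2] → run B
t=13: vr[A=4096/1991 B=3072/1277 D=512/263 G=2] → run D
t=14: vr[A=4096/1991 B=3072/1277 D=1024/263 G=2] → run G
t=15: vr[A=4096/1991 B=3072/1277 D=1024/263 G=3] → run A
t=16: vr[A=5120/1991 B=3072/1277 D=1024/263 G=3] → run B
t=17: vr[A=5120/1991 B=4096/1277 D=1024/263 G=3] → run A
t=18: vr[A=6144/1991 B=4096/1277 D=1024/263 G=3] → run G
t=19: vr[A=6144/1991 B=4096/1277 D=1024/263] → run A
t=20: vr[A=7168/1991 B=4096/1277 D=1024/263] → run B
t=21: vr[A=7168/1991 B=5120/1277 D=1024/263] → run A
t=22: vr[B=5120/1277 D=1024/263] → run D
t=23: vr[B=5120/1277 D=1536/263] → run B
t=24: vr[B=6144/1277 D=1536/263] → run B
t=25: vr[B=7168/1277 D=1536/263] → run B
t=26: vr[D=1536/263] → run D
t=27: vr[D=2048/263] → run D
t=28: vr[D=2560/263] → run D
t=29: vr[D=3072/263] → run D
t=30: (idle)
t=31: (idle)
t=32: (idle)

context switches = 24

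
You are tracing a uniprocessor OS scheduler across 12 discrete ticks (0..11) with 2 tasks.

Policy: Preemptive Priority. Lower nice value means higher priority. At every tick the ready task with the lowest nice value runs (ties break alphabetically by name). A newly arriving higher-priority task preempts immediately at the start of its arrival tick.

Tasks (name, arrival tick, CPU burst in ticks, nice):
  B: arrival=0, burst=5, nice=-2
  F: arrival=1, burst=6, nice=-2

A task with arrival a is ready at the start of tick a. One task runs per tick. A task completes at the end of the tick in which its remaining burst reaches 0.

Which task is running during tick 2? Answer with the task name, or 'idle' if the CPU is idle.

running at tick 2 = B

t=0: ready={B} → run B
t=1: ready={B,F} → run B
t=2: ready={B,F} → run B
t=3: ready={B,F} → run B
t=4: ready={B,F} → run B
t=5: ready={F} → run F
t=6: ready={F} → run F
t=7: ready={F} → run F
t=8: ready={F} → run F
t=9: ready={F} → run F
t=10: ready={F} → run F
t=11: (idle)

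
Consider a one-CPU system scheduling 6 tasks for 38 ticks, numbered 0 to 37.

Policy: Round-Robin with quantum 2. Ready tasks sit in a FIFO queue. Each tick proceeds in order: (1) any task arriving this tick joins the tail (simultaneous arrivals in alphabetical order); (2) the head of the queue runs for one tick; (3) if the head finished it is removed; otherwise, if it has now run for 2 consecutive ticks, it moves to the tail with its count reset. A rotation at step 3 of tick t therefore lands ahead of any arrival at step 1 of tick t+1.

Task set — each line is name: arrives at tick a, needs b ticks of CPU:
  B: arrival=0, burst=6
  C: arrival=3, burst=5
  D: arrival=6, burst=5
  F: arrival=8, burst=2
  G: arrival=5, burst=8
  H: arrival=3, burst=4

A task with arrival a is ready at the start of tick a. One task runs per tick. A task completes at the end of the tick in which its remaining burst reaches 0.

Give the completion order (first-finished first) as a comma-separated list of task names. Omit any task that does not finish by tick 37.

t=0: queue=[B] q_used=0 → run B
t=1: queue=[B] q_used=1 → run B
t=2: queue=[B] q_used=0 → run B
t=3: queue=[B,C,H] q_used=1 → run B
t=4: queue=[C,H,B] q_used=0 → run C
t=5: queue=[C,H,B,G] q_used=1 → run C
t=6: queue=[H,B,G,C,D] q_used=0 → run H
t=7: queue=[H,B,G,C,D] q_used=1 → run H
t=8: queue=[B,G,C,D,H,F] q_used=0 → run B
t=9: queue=[B,G,C,D,H,F] q_used=1 → run B
t=10: queue=[G,C,D,H,F] q_used=0 → run G
t=11: queue=[G,C,D,H,F] q_used=1 → run G
t=12: queue=[C,D,H,F,G] q_used=0 → run C
t=13: queue=[C,D,H,F,G] q_used=1 → run C
t=14: queue=[D,H,F,G,C] q_used=0 → run D
t=15: queue=[D,H,F,G,C] q_used=1 → run D
t=16: queue=[H,F,G,C,D] q_used=0 → run H
t=17: queue=[H,F,G,C,D] q_used=1 → run H
t=18: queue=[F,G,C,D] q_used=0 → run F
t=19: queue=[F,G,C,D] q_used=1 → run F
t=20: queue=[G,C,D] q_used=0 → run G
t=21: queue=[G,C,D] q_used=1 → run G
t=22: queue=[C,D,G] q_used=0 → run C
t=23: queue=[D,G] q_used=0 → run D
t=24: queue=[D,G] q_used=1 → run D
t=25: queue=[G,D] q_used=0 → run G
t=26: queue=[G,D] q_used=1 → run G
t=27: queue=[D,G] q_used=0 → run D
t=28: queue=[G] q_used=0 → run G
t=29: queue=[G] q_used=1 → run G
t=30: (idle)
t=31: (idle)
t=32: (idle)
t=33: (idle)
t=34: (idle)
t=35: (idle)
t=36: (idle)
t=37: (idle)

completion order = B, H, F, C, D, G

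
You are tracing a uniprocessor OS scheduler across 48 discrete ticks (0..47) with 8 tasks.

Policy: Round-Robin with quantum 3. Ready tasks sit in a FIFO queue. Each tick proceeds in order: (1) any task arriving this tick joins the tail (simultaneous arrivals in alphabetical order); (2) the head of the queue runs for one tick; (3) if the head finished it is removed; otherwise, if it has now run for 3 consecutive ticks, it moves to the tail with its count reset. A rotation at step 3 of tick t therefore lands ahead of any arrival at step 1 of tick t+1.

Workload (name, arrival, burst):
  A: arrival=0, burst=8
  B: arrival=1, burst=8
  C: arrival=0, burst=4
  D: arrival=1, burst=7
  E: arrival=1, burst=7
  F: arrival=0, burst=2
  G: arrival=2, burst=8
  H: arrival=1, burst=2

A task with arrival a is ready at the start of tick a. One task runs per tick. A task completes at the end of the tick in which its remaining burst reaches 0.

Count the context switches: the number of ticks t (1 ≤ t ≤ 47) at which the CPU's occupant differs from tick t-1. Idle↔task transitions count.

t=0: queue=[A,C,F] q_used=0 → run A
t=1: queue=[A,C,F,B,D,E,H] q_used=1 → run A
t=2: queue=[A,C,F,B,D,E,H,G] q_used=2 → run A
t=3: queue=[C,F,B,D,E,H,G,A] q_used=0 → run C
t=4: queue=[C,F,B,D,E,H,G,A] q_used=1 → run C
t=5: queue=[C,F,B,D,E,H,G,A] q_used=2 → run C
t=6: queue=[F,B,D,E,H,G,A,C] q_used=0 → run F
t=7: queue=[F,B,D,E,H,G,A,C] q_used=1 → run F
t=8: queue=[B,D,E,H,G,A,C] q_used=0 → run B
t=9: queue=[B,D,E,H,G,A,C] q_used=1 → run B
t=10: queue=[B,D,E,H,G,A,C] q_used=2 → run B
t=11: queue=[D,E,H,G,A,C,B] q_used=0 → run D
t=12: queue=[D,E,H,G,A,C,B] q_used=1 → run D
t=13: queue=[D,E,H,G,A,C,B] q_used=2 → run D
t=14: queue=[E,H,G,A,C,B,D] q_used=0 → run E
t=15: queue=[E,H,G,A,C,B,D] q_used=1 → run E
t=16: queue=[E,H,G,A,C,B,D] q_used=2 → run E
t=17: queue=[H,G,A,C,B,D,E] q_used=0 → run H
t=18: queue=[H,G,A,C,B,D,E] q_used=1 → run H
t=19: queue=[G,A,C,B,D,E] q_used=0 → run G
t=20: queue=[G,A,C,B,D,E] q_used=1 → run G
t=21: queue=[G,A,C,B,D,E] q_used=2 → run G
t=22: queue=[A,C,B,D,E,G] q_used=0 → run A
t=23: queue=[A,C,B,D,E,G] q_used=1 → run A
t=24: queue=[A,C,B,D,E,G] q_used=2 → run A
t=25: queue=[C,B,D,E,G,A] q_used=0 → run C
t=26: queue=[B,D,E,G,A] q_used=0 → run B
t=27: queue=[B,D,E,G,A] q_used=1 → run B
t=28: queue=[B,D,E,G,A] q_used=2 → run B
t=29: queue=[D,E,G,A,B] q_used=0 → run D
t=30: queue=[D,E,G,A,B] q_used=1 → run D
t=31: queue=[D,E,G,A,B] q_used=2 → run D
t=32: queue=[E,G,A,B,D] q_used=0 → run E
t=33: queue=[E,G,A,B,D] q_used=1 → run E
t=34: queue=[E,G,A,B,D] q_used=2 → run E
t=35: queue=[G,A,B,D,E] q_used=0 → run G
t=36: queue=[G,A,B,D,E] q_used=1 → run G
t=37: queue=[G,A,B,D,E] q_used=2 → run G
t=38: queue=[A,B,D,E,G] q_used=0 → run A
t=39: queue=[A,B,D,E,G] q_used=1 → run A
t=40: queue=[B,D,E,G] q_used=0 → run B
t=41: queue=[B,D,E,G] q_used=1 → run B
t=42: queue=[D,E,G] q_used=0 → run D
t=43: queue=[E,G] q_used=0 → run E
t=44: queue=[G] q_used=0 → run G
t=45: queue=[G] q_used=1 → run G
t=46: (idle)
t=47: (idle)

context switches = 19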